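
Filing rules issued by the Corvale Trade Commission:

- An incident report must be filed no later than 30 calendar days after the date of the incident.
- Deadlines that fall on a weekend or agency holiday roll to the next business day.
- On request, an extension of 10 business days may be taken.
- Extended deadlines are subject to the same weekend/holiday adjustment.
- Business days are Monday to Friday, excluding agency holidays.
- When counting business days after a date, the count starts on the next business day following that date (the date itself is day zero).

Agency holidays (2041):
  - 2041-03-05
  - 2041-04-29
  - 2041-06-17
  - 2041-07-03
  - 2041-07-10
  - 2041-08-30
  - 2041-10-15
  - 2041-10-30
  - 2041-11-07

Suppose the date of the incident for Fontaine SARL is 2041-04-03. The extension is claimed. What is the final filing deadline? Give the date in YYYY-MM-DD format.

2041-05-17

Adding 30 calendar days to 2041-04-03 gives 2041-05-03.
2041-05-03 falls on a Friday, which is a business day, so no adjustment is needed.
Counting 10 further business days from 2041-05-03 reaches 2041-05-17.
2041-05-17 falls on a Friday, which is a business day, so no adjustment is needed.
The final due date is 2041-05-17.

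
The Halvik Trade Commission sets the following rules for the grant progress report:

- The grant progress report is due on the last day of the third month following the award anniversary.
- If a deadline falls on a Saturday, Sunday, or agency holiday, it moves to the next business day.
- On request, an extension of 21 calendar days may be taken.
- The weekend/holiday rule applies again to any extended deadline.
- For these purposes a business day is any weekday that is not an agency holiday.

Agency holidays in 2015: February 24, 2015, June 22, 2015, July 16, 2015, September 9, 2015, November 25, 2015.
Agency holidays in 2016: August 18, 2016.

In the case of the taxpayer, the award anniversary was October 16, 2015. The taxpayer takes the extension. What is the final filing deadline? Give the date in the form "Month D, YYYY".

February 22, 2016

3 months after October 16, 2015 falls in January 2016; the last day of that month is January 31, 2016.
January 31, 2016 is a Sunday; the next business day is February 1, 2016 (Monday).
With the 21-day extension, February 1, 2016 becomes February 22, 2016.
February 22, 2016 is a Monday and not a listed holiday, so it stands.
So the filing is due February 22, 2016.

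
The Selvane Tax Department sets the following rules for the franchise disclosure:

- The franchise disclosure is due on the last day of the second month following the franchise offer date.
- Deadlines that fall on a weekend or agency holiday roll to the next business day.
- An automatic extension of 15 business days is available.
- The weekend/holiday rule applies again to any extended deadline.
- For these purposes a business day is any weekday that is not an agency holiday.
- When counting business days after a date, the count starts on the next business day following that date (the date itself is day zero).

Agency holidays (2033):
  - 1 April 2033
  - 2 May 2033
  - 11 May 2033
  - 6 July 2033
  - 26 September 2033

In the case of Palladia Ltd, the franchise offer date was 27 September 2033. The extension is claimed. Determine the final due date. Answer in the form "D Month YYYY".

2 months after 27 September 2033 is November 2033; that month ends on 30 November 2033.
30 November 2033 is a Wednesday and not a listed holiday, so it stands.
Applying the 15-business-day extension: 15 business days after 30 November 2033 is 21 December 2033.
21 December 2033 is a Wednesday and not a listed holiday, so it stands.
Deadline: 21 December 2033.

21 December 2033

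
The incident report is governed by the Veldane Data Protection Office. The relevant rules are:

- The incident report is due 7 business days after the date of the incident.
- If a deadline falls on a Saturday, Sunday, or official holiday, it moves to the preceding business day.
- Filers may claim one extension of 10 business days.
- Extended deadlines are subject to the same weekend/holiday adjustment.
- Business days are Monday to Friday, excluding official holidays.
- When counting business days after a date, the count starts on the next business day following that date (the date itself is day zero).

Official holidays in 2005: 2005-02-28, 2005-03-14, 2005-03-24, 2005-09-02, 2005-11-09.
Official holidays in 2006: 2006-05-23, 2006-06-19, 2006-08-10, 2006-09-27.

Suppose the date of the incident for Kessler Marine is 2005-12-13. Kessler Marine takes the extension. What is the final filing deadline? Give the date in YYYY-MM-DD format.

7 business days after 2005-12-13, excluding weekends and holidays, is 2005-12-22.
2005-12-22 falls on a Thursday, which is a business day, so no adjustment is needed.
Counting 10 further business days from 2005-12-22 reaches 2006-01-05.
2006-01-05 falls on a Thursday, which is a business day, so no adjustment is needed.
The final due date is 2006-01-05.

2006-01-05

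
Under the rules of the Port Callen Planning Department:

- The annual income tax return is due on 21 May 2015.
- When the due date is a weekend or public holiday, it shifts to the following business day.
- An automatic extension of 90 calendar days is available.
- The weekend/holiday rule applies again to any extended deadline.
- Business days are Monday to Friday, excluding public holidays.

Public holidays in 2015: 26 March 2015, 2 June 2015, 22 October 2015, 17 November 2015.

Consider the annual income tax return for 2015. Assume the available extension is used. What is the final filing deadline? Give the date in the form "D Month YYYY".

The statutory due date is 21 May 2015.
Since 21 May 2015 is a Thursday and not a holiday, the date is unchanged.
With the 90-day extension, 21 May 2015 becomes 19 August 2015.
19 August 2015 (Wednesday) is already a business day.
Deadline: 19 August 2015.

19 August 2015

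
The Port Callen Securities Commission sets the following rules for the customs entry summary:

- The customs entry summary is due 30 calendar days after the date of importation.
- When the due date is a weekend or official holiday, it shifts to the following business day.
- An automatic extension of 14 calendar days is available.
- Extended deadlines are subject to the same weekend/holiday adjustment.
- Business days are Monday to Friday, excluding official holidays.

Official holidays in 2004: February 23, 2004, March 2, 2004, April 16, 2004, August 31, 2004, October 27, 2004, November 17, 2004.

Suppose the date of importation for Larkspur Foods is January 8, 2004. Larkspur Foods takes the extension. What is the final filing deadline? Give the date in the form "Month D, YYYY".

February 24, 2004

Trigger date January 8, 2004 + 30 calendar days = February 7, 2004.
Because February 7, 2004 is a Saturday, the deadline becomes February 9, 2004 (Monday).
With the 14-day extension, February 9, 2004 becomes February 23, 2004.
February 23, 2004 is a listed holiday; the next business day is February 24, 2004 (Tuesday).
So the filing is due February 24, 2004.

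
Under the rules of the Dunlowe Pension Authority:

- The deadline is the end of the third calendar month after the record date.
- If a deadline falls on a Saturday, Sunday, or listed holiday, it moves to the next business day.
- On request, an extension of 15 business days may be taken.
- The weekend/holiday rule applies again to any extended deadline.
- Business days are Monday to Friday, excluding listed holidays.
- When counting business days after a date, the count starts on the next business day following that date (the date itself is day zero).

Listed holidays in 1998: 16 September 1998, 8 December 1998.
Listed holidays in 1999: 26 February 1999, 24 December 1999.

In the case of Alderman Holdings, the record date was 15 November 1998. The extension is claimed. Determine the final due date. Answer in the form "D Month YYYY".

The third month after 15 November 1998 is February 1999, whose last day is 28 February 1999.
Because 28 February 1999 is a Sunday, the deadline becomes 1 March 1999 (Monday).
Applying the 15-business-day extension: 15 business days after 1 March 1999 is 22 March 1999.
22 March 1999 (Monday) is already a business day.
The final due date is 22 March 1999.

22 March 1999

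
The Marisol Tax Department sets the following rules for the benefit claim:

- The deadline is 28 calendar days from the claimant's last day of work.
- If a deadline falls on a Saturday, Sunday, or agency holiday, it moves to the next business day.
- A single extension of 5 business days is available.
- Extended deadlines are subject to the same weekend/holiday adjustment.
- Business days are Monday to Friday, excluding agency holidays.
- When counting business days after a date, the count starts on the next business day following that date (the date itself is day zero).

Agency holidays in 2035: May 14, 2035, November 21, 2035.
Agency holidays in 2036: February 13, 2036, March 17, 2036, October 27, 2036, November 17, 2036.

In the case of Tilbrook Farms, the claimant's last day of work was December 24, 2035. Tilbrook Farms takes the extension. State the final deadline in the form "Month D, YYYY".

From December 24, 2035, 28 calendar days later is January 21, 2036.
January 21, 2036 is a Monday and not a listed holiday, so it stands.
Counting 5 further business days from January 21, 2036 reaches January 28, 2036.
January 28, 2036 (Monday) is already a business day.
Deadline: January 28, 2036.

January 28, 2036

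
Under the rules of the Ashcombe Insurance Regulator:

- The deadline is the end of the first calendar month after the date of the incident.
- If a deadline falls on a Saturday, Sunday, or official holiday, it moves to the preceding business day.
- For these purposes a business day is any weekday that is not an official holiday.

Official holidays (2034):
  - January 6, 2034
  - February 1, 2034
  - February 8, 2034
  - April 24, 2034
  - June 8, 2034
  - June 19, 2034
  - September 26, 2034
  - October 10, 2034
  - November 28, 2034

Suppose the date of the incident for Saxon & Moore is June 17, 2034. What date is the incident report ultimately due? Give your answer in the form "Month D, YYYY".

1 month after June 17, 2034 is July 2034; that month ends on July 31, 2034.
July 31, 2034 is a Monday and not a listed holiday, so it stands.
Deadline: July 31, 2034.

July 31, 2034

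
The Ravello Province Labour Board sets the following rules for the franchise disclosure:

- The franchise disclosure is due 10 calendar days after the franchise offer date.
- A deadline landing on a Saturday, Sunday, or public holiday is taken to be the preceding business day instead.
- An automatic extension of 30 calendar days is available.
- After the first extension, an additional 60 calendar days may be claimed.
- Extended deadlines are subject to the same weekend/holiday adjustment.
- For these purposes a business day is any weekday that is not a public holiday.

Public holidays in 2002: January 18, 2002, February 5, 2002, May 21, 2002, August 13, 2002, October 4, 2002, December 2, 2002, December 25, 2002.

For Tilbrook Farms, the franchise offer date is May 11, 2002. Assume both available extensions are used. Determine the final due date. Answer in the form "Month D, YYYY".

August 16, 2002

Trigger date May 11, 2002 + 10 calendar days = May 21, 2002.
Because May 21, 2002 is a listed holiday, the deadline becomes May 20, 2002 (Monday).
The 30-calendar-day extension moves the deadline from May 20, 2002 to June 19, 2002.
June 19, 2002 is a Wednesday and not a listed holiday, so it stands.
Applying the 60-calendar-day extension: June 19, 2002 + 60 days = August 18, 2002.
August 18, 2002 is a Sunday, so it moves to the preceding business day, August 16, 2002 (Friday).
So the filing is due August 16, 2002.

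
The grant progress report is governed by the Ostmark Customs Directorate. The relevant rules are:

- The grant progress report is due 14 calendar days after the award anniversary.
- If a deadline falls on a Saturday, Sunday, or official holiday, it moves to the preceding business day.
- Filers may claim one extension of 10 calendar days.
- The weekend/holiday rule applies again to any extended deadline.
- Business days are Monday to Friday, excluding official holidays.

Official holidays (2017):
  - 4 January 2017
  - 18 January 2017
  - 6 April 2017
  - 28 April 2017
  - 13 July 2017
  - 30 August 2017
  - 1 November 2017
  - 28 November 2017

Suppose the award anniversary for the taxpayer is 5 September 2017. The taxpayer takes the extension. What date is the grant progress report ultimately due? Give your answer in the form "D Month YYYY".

29 September 2017

From 5 September 2017, 14 calendar days later is 19 September 2017.
Since 19 September 2017 is a Tuesday and not a holiday, the date is unchanged.
The 10-calendar-day extension moves the deadline from 19 September 2017 to 29 September 2017.
29 September 2017 (Friday) is already a business day.
Final deadline: 29 September 2017.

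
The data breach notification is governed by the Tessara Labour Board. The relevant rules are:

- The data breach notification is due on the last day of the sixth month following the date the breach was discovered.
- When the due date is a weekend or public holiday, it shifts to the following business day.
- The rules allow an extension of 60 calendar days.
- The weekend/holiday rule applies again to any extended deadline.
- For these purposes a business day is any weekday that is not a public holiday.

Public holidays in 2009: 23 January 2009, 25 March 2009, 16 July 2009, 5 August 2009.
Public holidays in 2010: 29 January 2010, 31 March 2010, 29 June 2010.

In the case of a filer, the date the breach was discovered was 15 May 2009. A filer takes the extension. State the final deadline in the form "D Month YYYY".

1 February 2010

The sixth month after 15 May 2009 is November 2009, whose last day is 30 November 2009.
30 November 2009 (Monday) is already a business day.
The 60-calendar-day extension moves the deadline from 30 November 2009 to 29 January 2010.
Because 29 January 2010 is a listed holiday, the deadline becomes 1 February 2010 (Monday).
Final deadline: 1 February 2010.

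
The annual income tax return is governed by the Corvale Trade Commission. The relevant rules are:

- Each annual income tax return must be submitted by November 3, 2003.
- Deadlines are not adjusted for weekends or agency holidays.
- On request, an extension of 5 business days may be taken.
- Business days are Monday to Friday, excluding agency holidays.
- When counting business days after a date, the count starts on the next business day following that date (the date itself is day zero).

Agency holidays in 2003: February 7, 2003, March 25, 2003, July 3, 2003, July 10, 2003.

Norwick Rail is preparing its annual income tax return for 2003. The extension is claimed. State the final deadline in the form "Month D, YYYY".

November 10, 2003

Start from the fixed due date, November 3, 2003.
November 3, 2003 falls on a Monday. The rules make no weekend/holiday allowance, so it remains November 3, 2003.
The 5-business-day extension runs from November 3, 2003 to November 10, 2003.
November 10, 2003 is a Monday; no weekend or holiday adjustment applies.
The final due date is November 10, 2003.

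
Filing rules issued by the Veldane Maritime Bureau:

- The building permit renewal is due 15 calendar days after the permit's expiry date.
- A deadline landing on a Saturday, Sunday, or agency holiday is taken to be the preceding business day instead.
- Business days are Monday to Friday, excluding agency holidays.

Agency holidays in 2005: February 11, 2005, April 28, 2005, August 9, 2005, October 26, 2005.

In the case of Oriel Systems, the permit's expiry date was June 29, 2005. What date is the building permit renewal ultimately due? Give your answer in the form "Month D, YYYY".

July 14, 2005

From June 29, 2005, 15 calendar days later is July 14, 2005.
July 14, 2005 (Thursday) is already a business day.
Final deadline: July 14, 2005.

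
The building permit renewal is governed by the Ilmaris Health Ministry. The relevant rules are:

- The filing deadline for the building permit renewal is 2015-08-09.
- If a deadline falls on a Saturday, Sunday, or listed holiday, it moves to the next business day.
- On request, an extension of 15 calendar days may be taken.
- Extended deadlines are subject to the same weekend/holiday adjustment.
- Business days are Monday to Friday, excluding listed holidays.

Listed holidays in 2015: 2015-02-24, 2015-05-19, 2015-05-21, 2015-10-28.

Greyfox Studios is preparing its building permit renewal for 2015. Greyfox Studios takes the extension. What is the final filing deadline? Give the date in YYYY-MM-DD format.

The statutory due date is 2015-08-09.
Because 2015-08-09 is a Sunday, the deadline becomes 2015-08-10 (Monday).
The 15-calendar-day extension moves the deadline from 2015-08-10 to 2015-08-25.
2015-08-25 falls on a Tuesday, which is a business day, so no adjustment is needed.
Final deadline: 2015-08-25.

2015-08-25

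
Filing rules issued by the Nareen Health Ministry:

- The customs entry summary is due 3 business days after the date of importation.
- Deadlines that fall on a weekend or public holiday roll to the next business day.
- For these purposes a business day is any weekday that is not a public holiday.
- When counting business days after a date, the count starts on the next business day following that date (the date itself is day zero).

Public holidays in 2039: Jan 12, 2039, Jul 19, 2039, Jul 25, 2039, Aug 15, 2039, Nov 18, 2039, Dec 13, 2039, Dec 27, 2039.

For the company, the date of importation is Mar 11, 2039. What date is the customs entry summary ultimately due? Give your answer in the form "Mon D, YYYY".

Mar 16, 2039

Counting 3 business days after Mar 11, 2039 (skipping weekends and listed holidays) reaches Mar 16, 2039.
Mar 16, 2039 (Wednesday) is already a business day.
The final due date is Mar 16, 2039.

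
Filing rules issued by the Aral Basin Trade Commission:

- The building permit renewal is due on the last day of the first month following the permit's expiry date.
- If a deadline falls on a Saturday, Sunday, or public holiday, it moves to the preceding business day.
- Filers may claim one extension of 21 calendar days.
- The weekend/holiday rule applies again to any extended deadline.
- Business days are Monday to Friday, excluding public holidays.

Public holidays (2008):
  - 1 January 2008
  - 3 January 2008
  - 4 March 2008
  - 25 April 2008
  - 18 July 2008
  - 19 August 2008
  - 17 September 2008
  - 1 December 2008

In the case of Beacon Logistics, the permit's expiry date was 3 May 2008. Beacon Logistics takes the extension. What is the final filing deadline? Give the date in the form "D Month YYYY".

The first month after 3 May 2008 is June 2008, whose last day is 30 June 2008.
Since 30 June 2008 is a Monday and not a holiday, the date is unchanged.
With the 21-day extension, 30 June 2008 becomes 21 July 2008.
Since 21 July 2008 is a Monday and not a holiday, the date is unchanged.
Final deadline: 21 July 2008.

21 July 2008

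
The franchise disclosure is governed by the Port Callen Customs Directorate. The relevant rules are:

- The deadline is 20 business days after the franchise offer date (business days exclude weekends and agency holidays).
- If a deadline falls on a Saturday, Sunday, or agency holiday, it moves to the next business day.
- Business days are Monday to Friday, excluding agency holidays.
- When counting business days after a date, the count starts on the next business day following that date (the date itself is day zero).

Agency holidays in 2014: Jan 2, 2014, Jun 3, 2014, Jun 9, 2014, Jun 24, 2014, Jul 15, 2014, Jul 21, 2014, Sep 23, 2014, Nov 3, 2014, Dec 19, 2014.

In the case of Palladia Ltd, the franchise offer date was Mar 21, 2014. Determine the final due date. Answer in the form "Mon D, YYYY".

Starting the day after Mar 21, 2014 and counting 20 business days lands on Apr 18, 2014.
Apr 18, 2014 is a Friday and not a listed holiday, so it stands.
Deadline: Apr 18, 2014.

Apr 18, 2014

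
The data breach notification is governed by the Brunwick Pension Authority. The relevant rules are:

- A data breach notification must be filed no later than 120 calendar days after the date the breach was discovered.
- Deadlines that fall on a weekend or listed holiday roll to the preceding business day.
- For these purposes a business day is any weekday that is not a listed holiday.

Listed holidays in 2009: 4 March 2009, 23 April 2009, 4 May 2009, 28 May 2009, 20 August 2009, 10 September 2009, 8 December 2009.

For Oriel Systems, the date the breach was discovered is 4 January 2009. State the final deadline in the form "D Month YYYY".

120 calendar days after 4 January 2009 is 4 May 2009.
4 May 2009 is a listed holiday, so it moves to the preceding business day, 1 May 2009 (Friday).
Deadline: 1 May 2009.

1 May 2009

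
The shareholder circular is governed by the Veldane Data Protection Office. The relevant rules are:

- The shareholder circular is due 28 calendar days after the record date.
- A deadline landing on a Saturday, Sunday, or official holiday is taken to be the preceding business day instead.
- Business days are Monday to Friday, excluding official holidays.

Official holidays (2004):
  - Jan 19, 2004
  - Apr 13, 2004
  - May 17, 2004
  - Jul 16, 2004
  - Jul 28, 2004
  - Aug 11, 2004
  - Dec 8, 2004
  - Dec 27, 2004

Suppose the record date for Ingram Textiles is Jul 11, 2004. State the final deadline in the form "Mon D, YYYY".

Adding 28 calendar days to Jul 11, 2004 gives Aug 8, 2004.
Aug 8, 2004 is a Sunday, so it moves to the preceding business day, Aug 6, 2004 (Friday).
So the filing is due Aug 6, 2004.

Aug 6, 2004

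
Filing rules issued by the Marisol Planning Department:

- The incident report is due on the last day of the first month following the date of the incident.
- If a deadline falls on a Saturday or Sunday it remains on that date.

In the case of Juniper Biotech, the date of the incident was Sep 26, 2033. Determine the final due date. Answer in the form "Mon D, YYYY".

Oct 31, 2033

The first month after Sep 26, 2033 is October 2033, whose last day is Oct 31, 2033.
No adjustment is made for weekends or holidays, so Oct 31, 2033 stands.
So the filing is due Oct 31, 2033.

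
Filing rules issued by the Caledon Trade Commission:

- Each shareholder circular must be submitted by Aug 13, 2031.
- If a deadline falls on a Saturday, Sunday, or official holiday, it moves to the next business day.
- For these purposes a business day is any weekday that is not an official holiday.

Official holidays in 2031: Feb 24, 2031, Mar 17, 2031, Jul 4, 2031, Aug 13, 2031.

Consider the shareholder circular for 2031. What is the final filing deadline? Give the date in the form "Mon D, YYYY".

Aug 14, 2031

The stated deadline is Aug 13, 2031.
Aug 13, 2031 is a listed holiday; the next business day is Aug 14, 2031 (Thursday).
The final due date is Aug 14, 2031.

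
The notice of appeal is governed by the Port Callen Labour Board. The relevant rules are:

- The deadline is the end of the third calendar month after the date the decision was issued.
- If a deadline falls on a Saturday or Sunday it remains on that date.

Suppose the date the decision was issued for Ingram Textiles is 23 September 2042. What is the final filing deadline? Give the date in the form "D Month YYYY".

31 December 2042

3 months after 23 September 2042 is December 2042; that month ends on 31 December 2042.
No adjustment is made for weekends or holidays, so 31 December 2042 stands.
The final due date is 31 December 2042.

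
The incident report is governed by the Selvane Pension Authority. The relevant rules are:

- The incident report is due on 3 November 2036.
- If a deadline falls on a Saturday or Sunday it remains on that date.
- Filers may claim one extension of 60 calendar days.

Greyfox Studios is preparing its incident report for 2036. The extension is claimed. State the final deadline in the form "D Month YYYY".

2 January 2037

The stated deadline is 3 November 2036.
No adjustment is made for weekends or holidays, so 3 November 2036 stands.
Add the 60 calendar-day extension to 3 November 2036: 2 January 2037.
2 January 2037 is a Friday; no weekend or holiday adjustment applies.
Final deadline: 2 January 2037.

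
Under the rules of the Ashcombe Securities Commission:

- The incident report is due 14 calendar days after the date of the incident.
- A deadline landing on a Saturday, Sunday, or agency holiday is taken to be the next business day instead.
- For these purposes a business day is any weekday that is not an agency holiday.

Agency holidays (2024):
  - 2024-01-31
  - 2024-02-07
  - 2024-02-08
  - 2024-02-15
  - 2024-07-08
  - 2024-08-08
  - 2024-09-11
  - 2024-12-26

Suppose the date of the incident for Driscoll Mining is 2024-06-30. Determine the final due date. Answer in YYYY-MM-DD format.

From 2024-06-30, 14 calendar days later is 2024-07-14.
2024-07-14 is a Sunday; the next business day is 2024-07-15 (Monday).
The final due date is 2024-07-15.

2024-07-15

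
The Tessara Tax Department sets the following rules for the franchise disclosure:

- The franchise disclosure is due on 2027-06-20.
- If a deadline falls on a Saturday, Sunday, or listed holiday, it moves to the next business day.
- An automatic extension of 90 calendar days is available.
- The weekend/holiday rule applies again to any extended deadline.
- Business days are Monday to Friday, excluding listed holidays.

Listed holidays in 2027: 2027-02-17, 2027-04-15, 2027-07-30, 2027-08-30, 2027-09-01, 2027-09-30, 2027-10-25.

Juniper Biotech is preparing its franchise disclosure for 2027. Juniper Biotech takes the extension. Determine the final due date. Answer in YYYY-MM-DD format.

The statutory due date is 2027-06-20.
2027-06-20 falls on a Sunday. Rolling to the next business day gives 2027-06-21, a Monday.
Add the 90 calendar-day extension to 2027-06-21: 2027-09-19.
2027-09-19 is a Sunday; the next business day is 2027-09-20 (Monday).
So the filing is due 2027-09-20.

2027-09-20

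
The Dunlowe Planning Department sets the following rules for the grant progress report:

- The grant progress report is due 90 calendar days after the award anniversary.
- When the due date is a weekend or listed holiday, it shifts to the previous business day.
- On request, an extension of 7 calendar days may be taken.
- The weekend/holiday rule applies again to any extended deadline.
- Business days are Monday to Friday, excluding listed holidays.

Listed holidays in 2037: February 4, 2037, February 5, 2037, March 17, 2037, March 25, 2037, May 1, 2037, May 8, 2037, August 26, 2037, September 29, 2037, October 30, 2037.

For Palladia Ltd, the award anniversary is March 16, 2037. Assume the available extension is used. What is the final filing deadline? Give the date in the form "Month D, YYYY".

90 calendar days after March 16, 2037 is June 14, 2037.
June 14, 2037 falls on a Sunday. Rolling to the preceding business day gives June 12, 2037, a Friday.
Add the 7 calendar-day extension to June 12, 2037: June 19, 2037.
June 19, 2037 is a Friday and not a listed holiday, so it stands.
The final due date is June 19, 2037.

June 19, 2037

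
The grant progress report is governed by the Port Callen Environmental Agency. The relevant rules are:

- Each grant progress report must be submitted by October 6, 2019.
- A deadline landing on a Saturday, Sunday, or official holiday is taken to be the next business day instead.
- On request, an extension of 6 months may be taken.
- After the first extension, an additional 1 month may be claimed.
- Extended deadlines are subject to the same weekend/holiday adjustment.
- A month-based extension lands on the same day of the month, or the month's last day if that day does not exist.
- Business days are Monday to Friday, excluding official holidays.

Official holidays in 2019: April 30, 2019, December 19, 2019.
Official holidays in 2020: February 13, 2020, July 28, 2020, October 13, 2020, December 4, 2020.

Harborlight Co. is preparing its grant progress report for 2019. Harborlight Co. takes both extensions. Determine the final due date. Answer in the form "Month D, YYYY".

The statutory due date is October 6, 2019.
October 6, 2019 is a Sunday, so it moves to the next business day, October 7, 2019 (Monday).
The 6 months extension carries October 7, 2019 to April 7, 2020.
April 7, 2020 is a Tuesday and not a listed holiday, so it stands.
The 1 month extension carries April 7, 2020 to May 7, 2020.
Since May 7, 2020 is a Thursday and not a holiday, the date is unchanged.
Final deadline: May 7, 2020.

May 7, 2020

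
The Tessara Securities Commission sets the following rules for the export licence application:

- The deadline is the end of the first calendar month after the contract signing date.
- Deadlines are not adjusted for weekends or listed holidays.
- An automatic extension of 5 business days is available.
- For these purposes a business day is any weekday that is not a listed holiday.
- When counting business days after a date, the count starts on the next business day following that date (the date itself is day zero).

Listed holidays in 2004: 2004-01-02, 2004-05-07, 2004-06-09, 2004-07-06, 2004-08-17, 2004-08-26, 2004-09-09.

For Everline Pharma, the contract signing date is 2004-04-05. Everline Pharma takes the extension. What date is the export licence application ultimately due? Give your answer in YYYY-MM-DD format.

2004-06-07

1 month after 2004-04-05 is May 2004; that month ends on 2004-05-31.
2004-05-31 falls on a Monday. The rules make no weekend/holiday allowance, so it remains 2004-05-31.
Applying the 5-business-day extension: 5 business days after 2004-05-31 is 2004-06-07.
2004-06-07 falls on a Monday. The rules make no weekend/holiday allowance, so it remains 2004-06-07.
So the filing is due 2004-06-07.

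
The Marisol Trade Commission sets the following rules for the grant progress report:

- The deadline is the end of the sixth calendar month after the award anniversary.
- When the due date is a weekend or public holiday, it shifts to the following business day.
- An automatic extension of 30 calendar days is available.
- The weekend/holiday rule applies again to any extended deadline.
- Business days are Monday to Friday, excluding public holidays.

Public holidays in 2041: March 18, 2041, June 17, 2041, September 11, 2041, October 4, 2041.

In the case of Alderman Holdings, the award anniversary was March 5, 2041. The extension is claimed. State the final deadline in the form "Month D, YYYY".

6 months after March 5, 2041 is September 2041; that month ends on September 30, 2041.
September 30, 2041 (Monday) is already a business day.
Add the 30 calendar-day extension to September 30, 2041: October 30, 2041.
October 30, 2041 falls on a Wednesday, which is a business day, so no adjustment is needed.
Final deadline: October 30, 2041.

October 30, 2041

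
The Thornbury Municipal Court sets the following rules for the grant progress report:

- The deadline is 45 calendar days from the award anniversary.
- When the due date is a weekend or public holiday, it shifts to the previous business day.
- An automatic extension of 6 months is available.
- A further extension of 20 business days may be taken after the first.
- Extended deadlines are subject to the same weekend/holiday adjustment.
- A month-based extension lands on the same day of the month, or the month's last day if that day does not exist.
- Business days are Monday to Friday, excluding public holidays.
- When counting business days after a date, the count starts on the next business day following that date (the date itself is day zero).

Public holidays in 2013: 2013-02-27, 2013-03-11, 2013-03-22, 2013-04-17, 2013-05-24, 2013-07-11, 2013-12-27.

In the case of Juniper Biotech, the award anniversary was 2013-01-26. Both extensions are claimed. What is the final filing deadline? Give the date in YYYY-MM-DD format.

Trigger date 2013-01-26 + 45 calendar days = 2013-03-12.
2013-03-12 (Tuesday) is already a business day.
The 6 months extension carries 2013-03-12 to 2013-09-12.
2013-09-12 is a Thursday and not a listed holiday, so it stands.
Applying the 20-business-day extension: 20 business days after 2013-09-12 is 2013-10-10.
2013-10-10 is a Thursday and not a listed holiday, so it stands.
Final deadline: 2013-10-10.

2013-10-10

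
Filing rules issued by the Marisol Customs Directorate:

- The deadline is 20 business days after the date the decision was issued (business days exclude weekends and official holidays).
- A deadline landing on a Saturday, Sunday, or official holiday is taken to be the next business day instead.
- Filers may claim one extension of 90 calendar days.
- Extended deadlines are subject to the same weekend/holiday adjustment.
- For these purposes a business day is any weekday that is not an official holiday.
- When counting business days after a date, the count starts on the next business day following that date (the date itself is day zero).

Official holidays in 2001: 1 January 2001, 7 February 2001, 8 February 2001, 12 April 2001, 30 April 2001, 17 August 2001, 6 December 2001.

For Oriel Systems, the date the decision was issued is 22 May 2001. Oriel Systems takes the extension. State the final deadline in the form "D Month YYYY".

Counting 20 business days after 22 May 2001 (skipping weekends and listed holidays) reaches 19 June 2001.
19 June 2001 is a Tuesday and not a listed holiday, so it stands.
Applying the 90-calendar-day extension: 19 June 2001 + 90 days = 17 September 2001.
Since 17 September 2001 is a Monday and not a holiday, the date is unchanged.
The final due date is 17 September 2001.

17 September 2001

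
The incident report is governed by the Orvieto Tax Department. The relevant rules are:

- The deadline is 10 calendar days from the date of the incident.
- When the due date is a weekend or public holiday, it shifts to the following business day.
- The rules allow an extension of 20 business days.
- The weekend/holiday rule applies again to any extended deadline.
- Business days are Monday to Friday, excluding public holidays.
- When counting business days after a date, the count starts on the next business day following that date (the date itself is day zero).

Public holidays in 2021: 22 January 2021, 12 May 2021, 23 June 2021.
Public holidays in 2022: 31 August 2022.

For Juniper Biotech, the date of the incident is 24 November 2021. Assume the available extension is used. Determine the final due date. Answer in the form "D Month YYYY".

From 24 November 2021, 10 calendar days later is 4 December 2021.
4 December 2021 falls on a Saturday. Rolling to the next business day gives 6 December 2021, a Monday.
The 20-business-day extension runs from 6 December 2021 to 3 January 2022.
3 January 2022 falls on a Monday, which is a business day, so no adjustment is needed.
The final due date is 3 January 2022.

3 January 2022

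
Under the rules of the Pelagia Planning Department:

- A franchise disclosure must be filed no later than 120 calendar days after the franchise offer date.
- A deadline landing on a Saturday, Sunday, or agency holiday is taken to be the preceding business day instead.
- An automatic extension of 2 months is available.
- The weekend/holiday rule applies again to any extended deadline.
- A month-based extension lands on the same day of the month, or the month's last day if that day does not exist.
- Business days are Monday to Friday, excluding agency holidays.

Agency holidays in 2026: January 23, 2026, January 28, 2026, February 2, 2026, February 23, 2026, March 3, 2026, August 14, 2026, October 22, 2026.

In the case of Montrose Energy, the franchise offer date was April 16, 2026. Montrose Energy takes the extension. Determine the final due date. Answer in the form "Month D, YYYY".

Adding 120 calendar days to April 16, 2026 gives August 14, 2026.
August 14, 2026 falls on a listed holiday. Rolling to the preceding business day gives August 13, 2026, a Thursday.
Add 2 months to August 13, 2026: October 13, 2026.
October 13, 2026 falls on a Tuesday, which is a business day, so no adjustment is needed.
So the filing is due October 13, 2026.

October 13, 2026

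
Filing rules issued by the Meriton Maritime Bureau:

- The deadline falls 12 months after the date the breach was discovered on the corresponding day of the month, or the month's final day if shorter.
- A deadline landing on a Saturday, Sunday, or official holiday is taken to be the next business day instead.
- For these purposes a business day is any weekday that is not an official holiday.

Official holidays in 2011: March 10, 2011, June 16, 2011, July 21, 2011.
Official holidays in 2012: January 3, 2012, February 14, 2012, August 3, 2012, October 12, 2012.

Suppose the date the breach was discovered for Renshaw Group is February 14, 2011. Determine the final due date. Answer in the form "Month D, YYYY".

February 15, 2012

Moving 12 months forward from February 14, 2011 on the corresponding day gives February 14, 2012.
February 14, 2012 is a listed holiday; the next business day is February 15, 2012 (Wednesday).
So the filing is due February 15, 2012.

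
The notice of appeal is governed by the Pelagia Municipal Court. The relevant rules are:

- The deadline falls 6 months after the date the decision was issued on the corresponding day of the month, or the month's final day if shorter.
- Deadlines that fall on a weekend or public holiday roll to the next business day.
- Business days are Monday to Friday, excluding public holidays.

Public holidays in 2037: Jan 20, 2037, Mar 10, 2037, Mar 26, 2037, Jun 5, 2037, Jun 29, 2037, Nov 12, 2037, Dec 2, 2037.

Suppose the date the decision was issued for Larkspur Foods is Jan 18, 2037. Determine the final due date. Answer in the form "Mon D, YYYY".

Jul 20, 2037

Moving 6 months forward from Jan 18, 2037 on the corresponding day gives Jul 18, 2037.
Jul 18, 2037 is a Saturday; the next business day is Jul 20, 2037 (Monday).
Deadline: Jul 20, 2037.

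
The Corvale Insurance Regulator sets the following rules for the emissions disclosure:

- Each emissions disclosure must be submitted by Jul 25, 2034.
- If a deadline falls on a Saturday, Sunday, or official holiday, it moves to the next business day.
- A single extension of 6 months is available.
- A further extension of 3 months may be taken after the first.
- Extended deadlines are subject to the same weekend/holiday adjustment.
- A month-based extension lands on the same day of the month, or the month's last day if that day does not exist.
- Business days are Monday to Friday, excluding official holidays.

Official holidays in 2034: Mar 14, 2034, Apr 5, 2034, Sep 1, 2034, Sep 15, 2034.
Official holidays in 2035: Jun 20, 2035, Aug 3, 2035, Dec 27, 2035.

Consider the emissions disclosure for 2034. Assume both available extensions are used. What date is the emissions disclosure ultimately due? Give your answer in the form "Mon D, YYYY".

Apr 25, 2035

Start from the fixed due date, Jul 25, 2034.
Jul 25, 2034 falls on a Tuesday, which is a business day, so no adjustment is needed.
Applying the 6 months extension: 6 months after Jul 25, 2034 is Jan 25, 2035.
Jan 25, 2035 falls on a Thursday, which is a business day, so no adjustment is needed.
Applying the 3 months extension: 3 months after Jan 25, 2035 is Apr 25, 2035.
Apr 25, 2035 falls on a Wednesday, which is a business day, so no adjustment is needed.
Deadline: Apr 25, 2035.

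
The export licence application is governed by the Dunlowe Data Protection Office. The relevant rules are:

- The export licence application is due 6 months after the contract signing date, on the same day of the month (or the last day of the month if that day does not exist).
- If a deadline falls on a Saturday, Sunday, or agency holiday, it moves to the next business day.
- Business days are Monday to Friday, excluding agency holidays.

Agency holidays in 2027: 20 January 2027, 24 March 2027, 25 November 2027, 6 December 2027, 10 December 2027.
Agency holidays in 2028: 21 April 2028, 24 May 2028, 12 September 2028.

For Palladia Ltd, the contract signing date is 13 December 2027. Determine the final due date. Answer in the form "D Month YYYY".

Moving 6 months forward from 13 December 2027 on the corresponding day gives 13 June 2028.
13 June 2028 is a Tuesday and not a listed holiday, so it stands.
Final deadline: 13 June 2028.

13 June 2028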